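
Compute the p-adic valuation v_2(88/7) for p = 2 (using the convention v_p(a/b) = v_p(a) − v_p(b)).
v_2(88/7) = 3

Factor powers of 2 from the numerator and denominator of the reduced fraction: 88 = 2^3 · 11 and 7 = 2^0 · 7. Apply v_p(a/b) = v_p(a) − v_p(b): v_2(88/7) = 3 − 0 = 3.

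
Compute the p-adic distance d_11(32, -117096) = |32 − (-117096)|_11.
d_11(32, -117096) = 1/14641

Step 1 — x − y = 32 − (-117096) = 117128. Step 2 — v_11(117128) = 4 (factor: 117128 = (11^4 · 8); the sign does not affect v_p). Step 3 — |x − y|_11 = 11^{-4} = 1/14641.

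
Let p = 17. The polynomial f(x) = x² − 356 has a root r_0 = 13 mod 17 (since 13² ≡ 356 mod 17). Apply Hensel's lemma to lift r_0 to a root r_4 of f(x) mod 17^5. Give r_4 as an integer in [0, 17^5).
r_4 = 949463 (mod 1419857)

Hensel's recurrence: r_{i+1} = r_i − f(r_i)·(f′(r_i))^{-1} mod 17^{i+2}, with f′(x) = 2x. Iterate:
  r_0 = 13 (mod 17)
  r_1 = 98 (mod 289)
  r_2 = 1254 (mod 4913)
  r_3 = 30732 (mod 83521)
  r_4 = 949463 (mod 1419857)
Final: r_4 = 949463, and one checks f(r_4) ≡ 0 mod 17^5.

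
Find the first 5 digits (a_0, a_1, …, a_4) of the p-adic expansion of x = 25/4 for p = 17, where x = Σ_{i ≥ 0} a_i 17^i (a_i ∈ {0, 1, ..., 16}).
(a_0, …, a_4) = (2, 13, 12, 12, 12)

v_17(25/4) = 0 (numerator and denominator both coprime to 17), so x ∈ ℤ_17^×. Compute digits iteratively via a_i = x_i mod 17, x_{i+1} = (x_i − a_i)/17, with x_0 = x:
  x_0 = 25/4;  a_0 = 2;  x_1 = (x_0 − 2)/17 = 1/4
  x_1 = 1/4;  a_1 = 13;  x_2 = (x_1 − 13)/17 = -3/4
  x_2 = -3/4;  a_2 = 12;  x_3 = (x_2 − 12)/17 = -3/4
  x_3 = -3/4;  a_3 = 12;  x_4 = (x_3 − 12)/17 = -3/4
  x_4 = -3/4;  a_4 = 12;  x_5 = (x_4 − 12)/17 = -3/4
Digits: (2, 13, 12, 12, 12).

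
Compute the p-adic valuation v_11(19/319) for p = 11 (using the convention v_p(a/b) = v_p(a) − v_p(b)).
v_11(19/319) = -1

Factor powers of 11 from the numerator and denominator of the reduced fraction: 19 = 11^0 · 19 and 319 = 11^1 · 29. Apply v_p(a/b) = v_p(a) − v_p(b): v_11(19/319) = 0 − 1 = -1.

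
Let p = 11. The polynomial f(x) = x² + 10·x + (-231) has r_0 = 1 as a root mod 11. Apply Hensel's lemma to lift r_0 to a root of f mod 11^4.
r_3 = 14620 (mod 14641)

Hensel: r_{i+1} = r_i − f(r_i)·(f′(r_i))^{-1} mod 11^{i+2}, f′(x) = 2x + 10. Iterate:
  r_0 = 1 (mod 11)
  r_1 = 100 (mod 121)
  r_2 = 1310 (mod 1331)
  r_3 = 14620 (mod 14641)
Final: r = 14620 satisfies f(r) ≡ 0 mod 11^4.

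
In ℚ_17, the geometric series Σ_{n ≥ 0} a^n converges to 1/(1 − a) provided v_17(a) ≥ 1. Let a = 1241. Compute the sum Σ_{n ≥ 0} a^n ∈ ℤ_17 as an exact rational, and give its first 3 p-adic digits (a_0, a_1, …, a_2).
Σ a^n = 1/(1 − a) = -1/1240;  first 3 digits = (1, 5, 12)

v_17(a) = 1 ≥ 1, so the series converges in ℤ_17 to 1/(1 − a) = 1/(1 − 1241) = -1/1240. Expand this rational in ℤ_17: compute digits iteratively via d_i = x_i mod 17, x_{i+1} = (x_i − d_i)/17. The first 3 digits are (1, 5, 12).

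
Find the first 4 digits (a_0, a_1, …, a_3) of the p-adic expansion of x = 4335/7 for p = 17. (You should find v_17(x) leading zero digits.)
(a_0, …, a_3) = (0, 0, 7, 7)

v_17(4335/7) = 2, so a_0 = ... = a_1 = 0. Factor out: x = 17^2 · u with u = 15/7 a unit in ℤ_17. Expand u iteratively via a_{v+i} = u_i mod 17, u_{i+1} = (u_i − a_{v+i})/17:
  u_0 = 15/7;  a_2 = 7;  u_1 = (u_0 − 7)/17 = -2/7
  u_1 = -2/7;  a_3 = 7;  u_2 = (u_1 − 7)/17 = -3/7
Digits: (0, 0, 7, 7).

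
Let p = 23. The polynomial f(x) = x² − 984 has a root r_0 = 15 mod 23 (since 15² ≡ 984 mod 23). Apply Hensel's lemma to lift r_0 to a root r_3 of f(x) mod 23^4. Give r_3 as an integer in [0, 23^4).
r_3 = 137210 (mod 279841)

Hensel's recurrence: r_{i+1} = r_i − f(r_i)·(f′(r_i))^{-1} mod 23^{i+2}, with f′(x) = 2x. Iterate:
  r_0 = 15 (mod 23)
  r_1 = 199 (mod 529)
  r_2 = 3373 (mod 12167)
  r_3 = 137210 (mod 279841)
Final: r_3 = 137210, and one checks f(r_3) ≡ 0 mod 23^4.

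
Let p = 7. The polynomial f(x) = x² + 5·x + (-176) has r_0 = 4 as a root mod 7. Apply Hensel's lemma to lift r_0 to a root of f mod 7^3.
r_2 = 11 (mod 343)

Hensel: r_{i+1} = r_i − f(r_i)·(f′(r_i))^{-1} mod 7^{i+2}, f′(x) = 2x + 5. Iterate:
  r_0 = 4 (mod 7)
  r_1 = 11 (mod 49)
  r_2 = 11 (mod 343)
Final: r = 11 satisfies f(r) ≡ 0 mod 7^3.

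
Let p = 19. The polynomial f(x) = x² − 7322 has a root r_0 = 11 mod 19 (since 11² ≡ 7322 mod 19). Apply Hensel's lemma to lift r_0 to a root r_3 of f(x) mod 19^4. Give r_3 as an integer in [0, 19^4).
r_3 = 22507 (mod 130321)

Hensel's recurrence: r_{i+1} = r_i − f(r_i)·(f′(r_i))^{-1} mod 19^{i+2}, with f′(x) = 2x. Iterate:
  r_0 = 11 (mod 19)
  r_1 = 125 (mod 361)
  r_2 = 1930 (mod 6859)
  r_3 = 22507 (mod 130321)
Final: r_3 = 22507, and one checks f(r_3) ≡ 0 mod 19^4.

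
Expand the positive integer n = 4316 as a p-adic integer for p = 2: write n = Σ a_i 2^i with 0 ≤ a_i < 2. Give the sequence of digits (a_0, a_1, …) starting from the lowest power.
(a_0, a_1, …) = (0, 0, 1, 1, 1, 0, 1, 1, 0, 0, 0, 0, 1)

Repeated division by 2 gives the digits low-to-high: 4316 = 1·2^2 + 1·2^3 + 1·2^4 + 1·2^6 + 1·2^7 + 1·2^12. Digit sequence: (0, 0, 1, 1, 1, 0, 1, 1, 0, 0, 0, 0, 1).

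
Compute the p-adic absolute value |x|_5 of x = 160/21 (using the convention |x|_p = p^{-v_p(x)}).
|160/21|_5 = 1/5

Step 1 — compute v_5(x) by factoring powers of 5 out of the numerator and denominator: v_5(160/21) = 1. Step 2 — apply |x|_p = p^{-v_p(x)} = 5^{-1} = 1/5.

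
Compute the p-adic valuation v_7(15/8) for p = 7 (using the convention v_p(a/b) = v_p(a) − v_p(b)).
v_7(15/8) = 0

Factor powers of 7 from the numerator and denominator of the reduced fraction: 15 = 7^0 · 15 and 8 = 7^0 · 8. Apply v_p(a/b) = v_p(a) − v_p(b): v_7(15/8) = 0 − 0 = 0.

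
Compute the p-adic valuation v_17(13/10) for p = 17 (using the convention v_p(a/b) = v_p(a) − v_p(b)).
v_17(13/10) = 0

Factor powers of 17 from the numerator and denominator of the reduced fraction: 13 = 17^0 · 13 and 10 = 17^0 · 10. Apply v_p(a/b) = v_p(a) − v_p(b): v_17(13/10) = 0 − 0 = 0.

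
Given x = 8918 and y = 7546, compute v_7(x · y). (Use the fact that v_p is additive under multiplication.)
v_7(67295228) = 6

v_p(x) = 3 (factor: 8918 = 7^3 · 26); v_p(y) = 3 (factor: 7546 = 7^3 · 22). Additivity: v_p(xy) = v_p(x) + v_p(y) = 3 + 3 = 6. (Direct check: xy = 67295228 = 7^6 · (572).)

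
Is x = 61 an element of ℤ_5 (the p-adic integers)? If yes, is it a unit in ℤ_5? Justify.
x ∈ ℤ_5^× (unit); v_5(x) = 0

ℤ_5 = {x ∈ ℚ_5 : v_5(x) ≥ 0} and ℤ_5^× = {x ∈ ℤ_5 : v_5(x) = 0}. Here v_5(61) = v_5(num) − v_5(den) = 0; compare against these criteria.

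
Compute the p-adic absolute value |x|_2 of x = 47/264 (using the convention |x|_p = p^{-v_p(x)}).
|47/264|_2 = 8

Step 1 — compute v_2(x) by factoring powers of 2 out of the numerator and denominator: v_2(47/264) = -3. Step 2 — apply |x|_p = p^{-v_p(x)} = 2^{3} = 8.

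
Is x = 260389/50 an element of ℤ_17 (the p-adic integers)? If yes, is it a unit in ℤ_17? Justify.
x ∈ ℤ_17 but not a unit; v_17(x) = 3 > 0

ℤ_17 = {x ∈ ℚ_17 : v_17(x) ≥ 0} and ℤ_17^× = {x ∈ ℤ_17 : v_17(x) = 0}. Here v_17(260389/50) = v_17(num) − v_17(den) = 3; compare against these criteria.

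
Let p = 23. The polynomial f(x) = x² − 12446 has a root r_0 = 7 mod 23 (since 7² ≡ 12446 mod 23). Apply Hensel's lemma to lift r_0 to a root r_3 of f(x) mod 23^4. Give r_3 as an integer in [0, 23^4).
r_3 = 86326 (mod 279841)

Hensel's recurrence: r_{i+1} = r_i − f(r_i)·(f′(r_i))^{-1} mod 23^{i+2}, with f′(x) = 2x. Iterate:
  r_0 = 7 (mod 23)
  r_1 = 99 (mod 529)
  r_2 = 1157 (mod 12167)
  r_3 = 86326 (mod 279841)
Final: r_3 = 86326, and one checks f(r_3) ≡ 0 mod 23^4.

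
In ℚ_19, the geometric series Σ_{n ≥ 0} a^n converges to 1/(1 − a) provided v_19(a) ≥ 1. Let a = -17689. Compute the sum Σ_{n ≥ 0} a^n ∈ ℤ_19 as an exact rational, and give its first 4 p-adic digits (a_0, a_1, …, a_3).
Σ a^n = 1/(1 − a) = 1/17690;  first 4 digits = (1, 0, 8, 16)

v_19(a) = 2 ≥ 1, so the series converges in ℤ_19 to 1/(1 − a) = 1/(1 − (-17689)) = 1/17690. Expand this rational in ℤ_19: compute digits iteratively via d_i = x_i mod 19, x_{i+1} = (x_i − d_i)/19. The first 4 digits are (1, 0, 8, 16).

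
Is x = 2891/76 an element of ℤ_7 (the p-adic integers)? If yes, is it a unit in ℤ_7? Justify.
x ∈ ℤ_7 but not a unit; v_7(x) = 2 > 0

ℤ_7 = {x ∈ ℚ_7 : v_7(x) ≥ 0} and ℤ_7^× = {x ∈ ℤ_7 : v_7(x) = 0}. Here v_7(2891/76) = v_7(num) − v_7(den) = 2; compare against these criteria.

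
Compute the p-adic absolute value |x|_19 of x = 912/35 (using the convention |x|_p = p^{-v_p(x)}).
|912/35|_19 = 1/19

Step 1 — compute v_19(x) by factoring powers of 19 out of the numerator and denominator: v_19(912/35) = 1. Step 2 — apply |x|_p = p^{-v_p(x)} = 19^{-1} = 1/19.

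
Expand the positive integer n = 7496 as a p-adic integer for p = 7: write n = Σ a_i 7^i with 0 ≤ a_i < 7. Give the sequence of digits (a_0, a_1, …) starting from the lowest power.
(a_0, a_1, …) = (6, 6, 5, 0, 3)

Repeated division by 7 gives the digits low-to-high: 7496 = 6 + 6·7^1 + 5·7^2 + 3·7^4. Digit sequence: (6, 6, 5, 0, 3).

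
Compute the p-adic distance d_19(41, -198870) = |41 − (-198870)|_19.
d_19(41, -198870) = 1/6859

Step 1 — x − y = 41 − (-198870) = 198911. Step 2 — v_19(198911) = 3 (factor: 198911 = (19^3 · 29); the sign does not affect v_p). Step 3 — |x − y|_19 = 19^{-3} = 1/6859.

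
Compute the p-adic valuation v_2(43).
v_2(43) = 0

v_2(n) is the largest exponent k such that 2^k divides n. Factor out: 43 = 2^0 · 43. (Sign doesn't affect v_p.) So v_2(43) = 0.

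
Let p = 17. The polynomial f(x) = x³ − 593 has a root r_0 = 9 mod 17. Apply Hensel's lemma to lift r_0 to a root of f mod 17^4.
r_3 = 25934 (mod 83521)

Hensel: r_{i+1} = r_i − f(r_i)/f′(r_i) mod 17^{i+2}, where f′(x) = 3x². Iterate:
  r_0 = 9 (mod 17)
  r_1 = 213 (mod 289)
  r_2 = 1369 (mod 4913)
  r_3 = 25934 (mod 83521)
Final: r = 25934 with f(r) ≡ 0 mod 17^4.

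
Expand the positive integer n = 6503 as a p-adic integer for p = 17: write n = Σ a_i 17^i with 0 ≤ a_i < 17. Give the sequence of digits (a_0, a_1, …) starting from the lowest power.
(a_0, a_1, …) = (9, 8, 5, 1)

Repeated division by 17 gives the digits low-to-high: 6503 = 9 + 8·17^1 + 5·17^2 + 1·17^3. Digit sequence: (9, 8, 5, 1).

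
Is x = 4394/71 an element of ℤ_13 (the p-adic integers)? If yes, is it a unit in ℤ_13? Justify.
x ∈ ℤ_13 but not a unit; v_13(x) = 3 > 0

ℤ_13 = {x ∈ ℚ_13 : v_13(x) ≥ 0} and ℤ_13^× = {x ∈ ℤ_13 : v_13(x) = 0}. Here v_13(4394/71) = v_13(num) − v_13(den) = 3; compare against these criteria.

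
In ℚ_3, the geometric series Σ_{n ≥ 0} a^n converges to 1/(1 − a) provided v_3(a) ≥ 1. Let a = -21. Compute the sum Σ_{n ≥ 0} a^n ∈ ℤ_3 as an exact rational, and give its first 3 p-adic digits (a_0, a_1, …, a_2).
Σ a^n = 1/(1 − a) = 1/22;  first 3 digits = (1, 2, 1)

v_3(a) = 1 ≥ 1, so the series converges in ℤ_3 to 1/(1 − a) = 1/(1 − (-21)) = 1/22. Expand this rational in ℤ_3: compute digits iteratively via d_i = x_i mod 3, x_{i+1} = (x_i − d_i)/3. The first 3 digits are (1, 2, 1).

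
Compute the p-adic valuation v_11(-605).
v_11(-605) = 2

v_11(n) is the largest exponent k such that 11^k divides n. Factor out: -605 = -11^2 · 5. (Sign doesn't affect v_p.) So v_11(-605) = 2.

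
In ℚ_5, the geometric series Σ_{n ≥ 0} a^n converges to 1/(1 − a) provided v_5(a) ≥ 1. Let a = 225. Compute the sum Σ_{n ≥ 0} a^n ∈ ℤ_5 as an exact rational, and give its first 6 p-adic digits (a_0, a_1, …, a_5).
Σ a^n = 1/(1 − a) = -1/224;  first 6 digits = (1, 0, 4, 1, 1, 1)

v_5(a) = 2 ≥ 1, so the series converges in ℤ_5 to 1/(1 − a) = 1/(1 − 225) = -1/224. Expand this rational in ℤ_5: compute digits iteratively via d_i = x_i mod 5, x_{i+1} = (x_i − d_i)/5. The first 6 digits are (1, 0, 4, 1, 1, 1).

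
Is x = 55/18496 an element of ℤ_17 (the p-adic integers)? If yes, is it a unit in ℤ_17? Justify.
x ∉ ℤ_17 (v_17(x) = -2 < 0)

ℤ_17 = {x ∈ ℚ_17 : v_17(x) ≥ 0} and ℤ_17^× = {x ∈ ℤ_17 : v_17(x) = 0}. Here v_17(55/18496) = v_17(num) − v_17(den) = -2; compare against these criteria.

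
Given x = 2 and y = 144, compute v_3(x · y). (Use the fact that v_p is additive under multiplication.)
v_3(288) = 2

v_p(x) = 0 (factor: 2 = 3^0 · 2); v_p(y) = 2 (factor: 144 = 3^2 · 16). Additivity: v_p(xy) = v_p(x) + v_p(y) = 0 + 2 = 2. (Direct check: xy = 288 = 3^2 · (32).)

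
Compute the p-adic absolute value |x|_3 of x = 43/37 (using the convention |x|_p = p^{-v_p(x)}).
|43/37|_3 = 1

Step 1 — compute v_3(x) by factoring powers of 3 out of the numerator and denominator: v_3(43/37) = 0. Step 2 — apply |x|_p = p^{-v_p(x)} = 3^{0} = 1.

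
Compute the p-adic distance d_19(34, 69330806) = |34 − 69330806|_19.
d_19(34, 69330806) = 1/2476099

Step 1 — x − y = 34 − 69330806 = -69330772. Step 2 — v_19(-69330772) = 5 (factor: -69330772 = −(19^5 · 28); the sign does not affect v_p). Step 3 — |x − y|_19 = 19^{-5} = 1/2476099.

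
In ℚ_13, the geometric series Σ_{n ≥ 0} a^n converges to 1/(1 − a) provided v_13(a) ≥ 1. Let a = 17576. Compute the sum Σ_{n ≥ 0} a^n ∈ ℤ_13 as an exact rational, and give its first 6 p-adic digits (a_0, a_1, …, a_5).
Σ a^n = 1/(1 − a) = -1/17575;  first 6 digits = (1, 0, 0, 8, 0, 0)

v_13(a) = 3 ≥ 1, so the series converges in ℤ_13 to 1/(1 − a) = 1/(1 − 17576) = -1/17575. Expand this rational in ℤ_13: compute digits iteratively via d_i = x_i mod 13, x_{i+1} = (x_i − d_i)/13. The first 6 digits are (1, 0, 0, 8, 0, 0).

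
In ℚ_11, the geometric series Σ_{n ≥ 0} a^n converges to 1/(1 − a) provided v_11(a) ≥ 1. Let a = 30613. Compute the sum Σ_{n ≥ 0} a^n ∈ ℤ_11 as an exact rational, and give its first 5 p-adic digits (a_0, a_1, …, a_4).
Σ a^n = 1/(1 − a) = -1/30612;  first 5 digits = (1, 0, 0, 1, 2)

v_11(a) = 3 ≥ 1, so the series converges in ℤ_11 to 1/(1 − a) = 1/(1 − 30613) = -1/30612. Expand this rational in ℤ_11: compute digits iteratively via d_i = x_i mod 11, x_{i+1} = (x_i − d_i)/11. The first 5 digits are (1, 0, 0, 1, 2).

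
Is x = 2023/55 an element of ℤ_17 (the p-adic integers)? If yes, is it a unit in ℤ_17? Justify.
x ∈ ℤ_17 but not a unit; v_17(x) = 2 > 0

ℤ_17 = {x ∈ ℚ_17 : v_17(x) ≥ 0} and ℤ_17^× = {x ∈ ℤ_17 : v_17(x) = 0}. Here v_17(2023/55) = v_17(num) − v_17(den) = 2; compare against these criteria.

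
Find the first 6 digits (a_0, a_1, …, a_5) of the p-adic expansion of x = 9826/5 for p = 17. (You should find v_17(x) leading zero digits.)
(a_0, …, a_5) = (0, 0, 0, 14, 6, 3)

v_17(9826/5) = 3, so a_0 = ... = a_2 = 0. Factor out: x = 17^3 · u with u = 2/5 a unit in ℤ_17. Expand u iteratively via a_{v+i} = u_i mod 17, u_{i+1} = (u_i − a_{v+i})/17:
  u_0 = 2/5;  a_3 = 14;  u_1 = (u_0 − 14)/17 = -4/5
  u_1 = -4/5;  a_4 = 6;  u_2 = (u_1 − 6)/17 = -2/5
  u_2 = -2/5;  a_5 = 3;  u_3 = (u_2 − 3)/17 = -1/5
Digits: (0, 0, 0, 14, 6, 3).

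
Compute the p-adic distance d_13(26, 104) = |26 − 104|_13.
d_13(26, 104) = 1/13

Step 1 — x − y = 26 − 104 = -78. Step 2 — v_13(-78) = 1 (factor: -78 = −(13^1 · 6); the sign does not affect v_p). Step 3 — |x − y|_13 = 13^{-1} = 1/13.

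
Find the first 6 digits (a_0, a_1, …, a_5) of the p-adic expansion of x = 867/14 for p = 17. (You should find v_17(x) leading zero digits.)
(a_0, …, a_5) = (0, 0, 16, 10, 3, 1)

v_17(867/14) = 2, so a_0 = ... = a_1 = 0. Factor out: x = 17^2 · u with u = 3/14 a unit in ℤ_17. Expand u iteratively via a_{v+i} = u_i mod 17, u_{i+1} = (u_i − a_{v+i})/17:
  u_0 = 3/14;  a_2 = 16;  u_1 = (u_0 − 16)/17 = -13/14
  u_1 = -13/14;  a_3 = 10;  u_2 = (u_1 − 10)/17 = -9/14
  u_2 = -9/14;  a_4 = 3;  u_3 = (u_2 − 3)/17 = -3/14
  u_3 = -3/14;  a_5 = 1;  u_4 = (u_3 − 1)/17 = -1/14
Digits: (0, 0, 16, 10, 3, 1).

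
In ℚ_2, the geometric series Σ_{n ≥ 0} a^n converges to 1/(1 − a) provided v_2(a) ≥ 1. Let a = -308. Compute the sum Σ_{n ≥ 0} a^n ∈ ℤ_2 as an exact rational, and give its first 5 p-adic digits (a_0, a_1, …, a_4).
Σ a^n = 1/(1 − a) = 1/309;  first 5 digits = (1, 0, 1, 1, 1)

v_2(a) = 2 ≥ 1, so the series converges in ℤ_2 to 1/(1 − a) = 1/(1 − (-308)) = 1/309. Expand this rational in ℤ_2: compute digits iteratively via d_i = x_i mod 2, x_{i+1} = (x_i − d_i)/2. The first 5 digits are (1, 0, 1, 1, 1).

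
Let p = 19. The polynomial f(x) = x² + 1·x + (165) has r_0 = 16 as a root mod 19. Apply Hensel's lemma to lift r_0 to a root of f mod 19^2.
r_1 = 320 (mod 361)

Hensel: r_{i+1} = r_i − f(r_i)·(f′(r_i))^{-1} mod 19^{i+2}, f′(x) = 2x + 1. Iterate:
  r_0 = 16 (mod 19)
  r_1 = 320 (mod 361)
Final: r = 320 satisfies f(r) ≡ 0 mod 19^2.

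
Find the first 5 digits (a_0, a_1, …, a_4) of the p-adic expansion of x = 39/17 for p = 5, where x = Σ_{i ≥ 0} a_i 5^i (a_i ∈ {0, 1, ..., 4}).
(a_0, …, a_4) = (2, 3, 0, 4, 3)

v_5(39/17) = 0 (numerator and denominator both coprime to 5), so x ∈ ℤ_5^×. Compute digits iteratively via a_i = x_i mod 5, x_{i+1} = (x_i − a_i)/5, with x_0 = x:
  x_0 = 39/17;  a_0 = 2;  x_1 = (x_0 − 2)/5 = 1/17
  x_1 = 1/17;  a_1 = 3;  x_2 = (x_1 − 3)/5 = -10/17
  x_2 = -10/17;  a_2 = 0;  x_3 = (x_2 − 0)/5 = -2/17
  x_3 = -2/17;  a_3 = 4;  x_4 = (x_3 − 4)/5 = -14/17
  x_4 = -14/17;  a_4 = 3;  x_5 = (x_4 − 3)/5 = -13/17
Digits: (2, 3, 0, 4, 3).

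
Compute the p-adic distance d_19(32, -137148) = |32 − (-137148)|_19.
d_19(32, -137148) = 1/6859

Step 1 — x − y = 32 − (-137148) = 137180. Step 2 — v_19(137180) = 3 (factor: 137180 = (19^3 · 20); the sign does not affect v_p). Step 3 — |x − y|_19 = 19^{-3} = 1/6859.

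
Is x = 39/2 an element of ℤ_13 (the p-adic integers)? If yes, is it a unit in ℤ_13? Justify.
x ∈ ℤ_13 but not a unit; v_13(x) = 1 > 0

ℤ_13 = {x ∈ ℚ_13 : v_13(x) ≥ 0} and ℤ_13^× = {x ∈ ℤ_13 : v_13(x) = 0}. Here v_13(39/2) = v_13(num) − v_13(den) = 1; compare against these criteria.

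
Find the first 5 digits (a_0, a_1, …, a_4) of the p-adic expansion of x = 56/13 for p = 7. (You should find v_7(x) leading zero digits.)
(a_0, …, a_4) = (0, 6, 3, 0, 1)

v_7(56/13) = 1, so a_0 = ... = a_0 = 0. Factor out: x = 7^1 · u with u = 8/13 a unit in ℤ_7. Expand u iteratively via a_{v+i} = u_i mod 7, u_{i+1} = (u_i − a_{v+i})/7:
  u_0 = 8/13;  a_1 = 6;  u_1 = (u_0 − 6)/7 = -10/13
  u_1 = -10/13;  a_2 = 3;  u_2 = (u_1 − 3)/7 = -7/13
  u_2 = -7/13;  a_3 = 0;  u_3 = (u_2 − 0)/7 = -1/13
  u_3 = -1/13;  a_4 = 1;  u_4 = (u_3 − 1)/7 = -2/13
Digits: (0, 6, 3, 0, 1).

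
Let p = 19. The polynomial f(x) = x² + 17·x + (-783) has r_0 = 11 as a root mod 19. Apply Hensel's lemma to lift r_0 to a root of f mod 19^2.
r_1 = 125 (mod 361)

Hensel: r_{i+1} = r_i − f(r_i)·(f′(r_i))^{-1} mod 19^{i+2}, f′(x) = 2x + 17. Iterate:
  r_0 = 11 (mod 19)
  r_1 = 125 (mod 361)
Final: r = 125 satisfies f(r) ≡ 0 mod 19^2.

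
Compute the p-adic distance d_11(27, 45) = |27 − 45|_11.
d_11(27, 45) = 1

Step 1 — x − y = 27 − 45 = -18. Step 2 — v_11(-18) = 0 (factor: -18 = −(11^0 · 18); the sign does not affect v_p). Step 3 — |x − y|_11 = 11^{0} = 1.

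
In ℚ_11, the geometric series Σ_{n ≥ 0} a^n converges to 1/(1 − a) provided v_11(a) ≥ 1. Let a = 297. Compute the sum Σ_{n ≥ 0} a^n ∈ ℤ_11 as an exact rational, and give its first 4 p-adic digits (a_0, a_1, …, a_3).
Σ a^n = 1/(1 − a) = -1/296;  first 4 digits = (1, 5, 5, 4)

v_11(a) = 1 ≥ 1, so the series converges in ℤ_11 to 1/(1 − a) = 1/(1 − 297) = -1/296. Expand this rational in ℤ_11: compute digits iteratively via d_i = x_i mod 11, x_{i+1} = (x_i − d_i)/11. The first 4 digits are (1, 5, 5, 4).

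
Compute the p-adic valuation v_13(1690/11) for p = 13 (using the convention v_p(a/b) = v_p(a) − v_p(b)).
v_13(1690/11) = 2

Factor powers of 13 from the numerator and denominator of the reduced fraction: 1690 = 13^2 · 10 and 11 = 13^0 · 11. Apply v_p(a/b) = v_p(a) − v_p(b): v_13(1690/11) = 2 − 0 = 2.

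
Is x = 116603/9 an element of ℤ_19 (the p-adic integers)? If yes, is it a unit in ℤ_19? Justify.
x ∈ ℤ_19 but not a unit; v_19(x) = 3 > 0

ℤ_19 = {x ∈ ℚ_19 : v_19(x) ≥ 0} and ℤ_19^× = {x ∈ ℤ_19 : v_19(x) = 0}. Here v_19(116603/9) = v_19(num) − v_19(den) = 3; compare against these criteria.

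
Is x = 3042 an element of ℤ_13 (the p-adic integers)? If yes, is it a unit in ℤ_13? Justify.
x ∈ ℤ_13 but not a unit; v_13(x) = 2 > 0

ℤ_13 = {x ∈ ℚ_13 : v_13(x) ≥ 0} and ℤ_13^× = {x ∈ ℤ_13 : v_13(x) = 0}. Here v_13(3042) = v_13(num) − v_13(den) = 2; compare against these criteria.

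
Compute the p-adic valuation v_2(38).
v_2(38) = 1

v_2(n) is the largest exponent k such that 2^k divides n. Factor out: 38 = 2^1 · 19. (Sign doesn't affect v_p.) So v_2(38) = 1.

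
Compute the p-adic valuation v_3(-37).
v_3(-37) = 0

v_3(n) is the largest exponent k such that 3^k divides n. Factor out: -37 = -3^0 · 37. (Sign doesn't affect v_p.) So v_3(-37) = 0.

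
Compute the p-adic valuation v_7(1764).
v_7(1764) = 2

v_7(n) is the largest exponent k such that 7^k divides n. Factor out: 1764 = 7^2 · 36. (Sign doesn't affect v_p.) So v_7(1764) = 2.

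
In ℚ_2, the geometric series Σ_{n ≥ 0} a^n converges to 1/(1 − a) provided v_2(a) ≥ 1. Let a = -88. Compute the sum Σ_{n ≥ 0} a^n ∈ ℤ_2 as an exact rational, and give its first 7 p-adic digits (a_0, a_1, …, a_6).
Σ a^n = 1/(1 − a) = 1/89;  first 7 digits = (1, 0, 0, 1, 0, 1, 1)

v_2(a) = 3 ≥ 1, so the series converges in ℤ_2 to 1/(1 − a) = 1/(1 − (-88)) = 1/89. Expand this rational in ℤ_2: compute digits iteratively via d_i = x_i mod 2, x_{i+1} = (x_i − d_i)/2. The first 7 digits are (1, 0, 0, 1, 0, 1, 1).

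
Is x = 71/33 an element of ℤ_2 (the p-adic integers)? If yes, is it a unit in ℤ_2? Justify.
x ∈ ℤ_2^× (unit); v_2(x) = 0

ℤ_2 = {x ∈ ℚ_2 : v_2(x) ≥ 0} and ℤ_2^× = {x ∈ ℤ_2 : v_2(x) = 0}. Here v_2(71/33) = v_2(num) − v_2(den) = 0; compare against these criteria.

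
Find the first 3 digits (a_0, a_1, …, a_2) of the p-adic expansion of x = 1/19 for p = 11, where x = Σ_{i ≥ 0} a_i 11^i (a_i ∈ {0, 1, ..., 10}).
(a_0, …, a_2) = (7, 4, 10)

v_11(1/19) = 0 (numerator and denominator both coprime to 11), so x ∈ ℤ_11^×. Compute digits iteratively via a_i = x_i mod 11, x_{i+1} = (x_i − a_i)/11, with x_0 = x:
  x_0 = 1/19;  a_0 = 7;  x_1 = (x_0 − 7)/11 = -12/19
  x_1 = -12/19;  a_1 = 4;  x_2 = (x_1 − 4)/11 = -8/19
  x_2 = -8/19;  a_2 = 10;  x_3 = (x_2 − 10)/11 = -18/19
Digits: (7, 4, 10).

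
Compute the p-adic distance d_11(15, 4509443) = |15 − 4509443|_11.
d_11(15, 4509443) = 1/161051

Step 1 — x − y = 15 − 4509443 = -4509428. Step 2 — v_11(-4509428) = 5 (factor: -4509428 = −(11^5 · 28); the sign does not affect v_p). Step 3 — |x − y|_11 = 11^{-5} = 1/161051.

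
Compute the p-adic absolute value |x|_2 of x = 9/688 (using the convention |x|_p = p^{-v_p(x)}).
|9/688|_2 = 16

Step 1 — compute v_2(x) by factoring powers of 2 out of the numerator and denominator: v_2(9/688) = -4. Step 2 — apply |x|_p = p^{-v_p(x)} = 2^{4} = 16.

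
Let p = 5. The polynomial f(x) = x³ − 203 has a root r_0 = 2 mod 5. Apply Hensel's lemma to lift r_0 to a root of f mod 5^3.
r_2 = 62 (mod 125)

Hensel: r_{i+1} = r_i − f(r_i)/f′(r_i) mod 5^{i+2}, where f′(x) = 3x². Iterate:
  r_0 = 2 (mod 5)
  r_1 = 12 (mod 25)
  r_2 = 62 (mod 125)
Final: r = 62 with f(r) ≡ 0 mod 5^3.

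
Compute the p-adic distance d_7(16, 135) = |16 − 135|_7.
d_7(16, 135) = 1/7

Step 1 — x − y = 16 − 135 = -119. Step 2 — v_7(-119) = 1 (factor: -119 = −(7^1 · 17); the sign does not affect v_p). Step 3 — |x − y|_7 = 7^{-1} = 1/7.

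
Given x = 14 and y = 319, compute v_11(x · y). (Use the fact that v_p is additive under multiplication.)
v_11(4466) = 1

v_p(x) = 0 (factor: 14 = 11^0 · 14); v_p(y) = 1 (factor: 319 = 11^1 · 29). Additivity: v_p(xy) = v_p(x) + v_p(y) = 0 + 1 = 1. (Direct check: xy = 4466 = 11^1 · (406).)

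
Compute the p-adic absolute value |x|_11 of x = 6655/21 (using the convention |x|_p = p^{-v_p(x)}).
|6655/21|_11 = 1/1331

Step 1 — compute v_11(x) by factoring powers of 11 out of the numerator and denominator: v_11(6655/21) = 3. Step 2 — apply |x|_p = p^{-v_p(x)} = 11^{-3} = 1/1331.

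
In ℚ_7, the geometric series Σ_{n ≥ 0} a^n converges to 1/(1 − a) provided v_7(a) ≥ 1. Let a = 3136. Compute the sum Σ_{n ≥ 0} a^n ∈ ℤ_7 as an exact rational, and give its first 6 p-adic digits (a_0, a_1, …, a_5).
Σ a^n = 1/(1 − a) = -1/3135;  first 6 digits = (1, 0, 1, 2, 2, 4)

v_7(a) = 2 ≥ 1, so the series converges in ℤ_7 to 1/(1 − a) = 1/(1 − 3136) = -1/3135. Expand this rational in ℤ_7: compute digits iteratively via d_i = x_i mod 7, x_{i+1} = (x_i − d_i)/7. The first 6 digits are (1, 0, 1, 2, 2, 4).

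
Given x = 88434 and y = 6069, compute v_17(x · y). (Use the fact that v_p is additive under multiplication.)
v_17(536705946) = 5

v_p(x) = 3 (factor: 88434 = 17^3 · 18); v_p(y) = 2 (factor: 6069 = 17^2 · 21). Additivity: v_p(xy) = v_p(x) + v_p(y) = 3 + 2 = 5. (Direct check: xy = 536705946 = 17^5 · (378).)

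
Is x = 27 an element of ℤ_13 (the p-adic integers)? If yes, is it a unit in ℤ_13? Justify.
x ∈ ℤ_13^× (unit); v_13(x) = 0

ℤ_13 = {x ∈ ℚ_13 : v_13(x) ≥ 0} and ℤ_13^× = {x ∈ ℤ_13 : v_13(x) = 0}. Here v_13(27) = v_13(num) − v_13(den) = 0; compare against these criteria.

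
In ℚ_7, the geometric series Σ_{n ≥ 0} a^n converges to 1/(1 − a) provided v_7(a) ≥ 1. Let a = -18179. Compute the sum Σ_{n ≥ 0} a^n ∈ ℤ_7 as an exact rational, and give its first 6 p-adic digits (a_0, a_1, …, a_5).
Σ a^n = 1/(1 − a) = 1/18180;  first 6 digits = (1, 0, 0, 3, 6, 5)

v_7(a) = 3 ≥ 1, so the series converges in ℤ_7 to 1/(1 − a) = 1/(1 − (-18179)) = 1/18180. Expand this rational in ℤ_7: compute digits iteratively via d_i = x_i mod 7, x_{i+1} = (x_i − d_i)/7. The first 6 digits are (1, 0, 0, 3, 6, 5).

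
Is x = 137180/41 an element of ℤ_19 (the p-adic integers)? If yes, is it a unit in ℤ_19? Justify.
x ∈ ℤ_19 but not a unit; v_19(x) = 3 > 0

ℤ_19 = {x ∈ ℚ_19 : v_19(x) ≥ 0} and ℤ_19^× = {x ∈ ℤ_19 : v_19(x) = 0}. Here v_19(137180/41) = v_19(num) − v_19(den) = 3; compare against these criteria.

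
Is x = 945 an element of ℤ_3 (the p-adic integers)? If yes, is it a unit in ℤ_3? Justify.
x ∈ ℤ_3 but not a unit; v_3(x) = 3 > 0

ℤ_3 = {x ∈ ℚ_3 : v_3(x) ≥ 0} and ℤ_3^× = {x ∈ ℤ_3 : v_3(x) = 0}. Here v_3(945) = v_3(num) − v_3(den) = 3; compare against these criteria.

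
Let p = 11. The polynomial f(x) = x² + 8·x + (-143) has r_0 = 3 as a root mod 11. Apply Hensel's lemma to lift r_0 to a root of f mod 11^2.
r_1 = 80 (mod 121)

Hensel: r_{i+1} = r_i − f(r_i)·(f′(r_i))^{-1} mod 11^{i+2}, f′(x) = 2x + 8. Iterate:
  r_0 = 3 (mod 11)
  r_1 = 80 (mod 121)
Final: r = 80 satisfies f(r) ≡ 0 mod 11^2.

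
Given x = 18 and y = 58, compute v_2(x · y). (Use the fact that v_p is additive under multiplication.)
v_2(1044) = 2

v_p(x) = 1 (factor: 18 = 2^1 · 9); v_p(y) = 1 (factor: 58 = 2^1 · 29). Additivity: v_p(xy) = v_p(x) + v_p(y) = 1 + 1 = 2. (Direct check: xy = 1044 = 2^2 · (261).)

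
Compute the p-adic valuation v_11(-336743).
v_11(-336743) = 4

v_11(n) is the largest exponent k such that 11^k divides n. Factor out: -336743 = -11^4 · 23. (Sign doesn't affect v_p.) So v_11(-336743) = 4.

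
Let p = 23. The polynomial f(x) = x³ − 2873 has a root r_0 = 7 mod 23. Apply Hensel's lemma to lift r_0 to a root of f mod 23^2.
r_1 = 53 (mod 529)

Hensel: r_{i+1} = r_i − f(r_i)/f′(r_i) mod 23^{i+2}, where f′(x) = 3x². Iterate:
  r_0 = 7 (mod 23)
  r_1 = 53 (mod 529)
Final: r = 53 with f(r) ≡ 0 mod 23^2.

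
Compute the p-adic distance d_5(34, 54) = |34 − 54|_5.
d_5(34, 54) = 1/5

Step 1 — x − y = 34 − 54 = -20. Step 2 — v_5(-20) = 1 (factor: -20 = −(5^1 · 4); the sign does not affect v_p). Step 3 — |x − y|_5 = 5^{-1} = 1/5.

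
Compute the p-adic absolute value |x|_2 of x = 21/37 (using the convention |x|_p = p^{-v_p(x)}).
|21/37|_2 = 1

Step 1 — compute v_2(x) by factoring powers of 2 out of the numerator and denominator: v_2(21/37) = 0. Step 2 — apply |x|_p = p^{-v_p(x)} = 2^{0} = 1.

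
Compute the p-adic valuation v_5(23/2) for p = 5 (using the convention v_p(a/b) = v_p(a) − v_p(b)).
v_5(23/2) = 0

Factor powers of 5 from the numerator and denominator of the reduced fraction: 23 = 5^0 · 23 and 2 = 5^0 · 2. Apply v_p(a/b) = v_p(a) − v_p(b): v_5(23/2) = 0 − 0 = 0.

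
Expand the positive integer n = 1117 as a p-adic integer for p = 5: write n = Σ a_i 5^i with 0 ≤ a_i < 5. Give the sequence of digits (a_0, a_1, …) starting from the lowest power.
(a_0, a_1, …) = (2, 3, 4, 3, 1)

Repeated division by 5 gives the digits low-to-high: 1117 = 2 + 3·5^1 + 4·5^2 + 3·5^3 + 1·5^4. Digit sequence: (2, 3, 4, 3, 1).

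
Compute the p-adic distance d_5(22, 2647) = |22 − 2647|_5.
d_5(22, 2647) = 1/125

Step 1 — x − y = 22 − 2647 = -2625. Step 2 — v_5(-2625) = 3 (factor: -2625 = −(5^3 · 21); the sign does not affect v_p). Step 3 — |x − y|_5 = 5^{-3} = 1/125.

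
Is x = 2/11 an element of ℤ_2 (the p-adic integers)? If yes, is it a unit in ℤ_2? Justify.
x ∈ ℤ_2 but not a unit; v_2(x) = 1 > 0

ℤ_2 = {x ∈ ℚ_2 : v_2(x) ≥ 0} and ℤ_2^× = {x ∈ ℤ_2 : v_2(x) = 0}. Here v_2(2/11) = v_2(num) − v_2(den) = 1; compare against these criteria.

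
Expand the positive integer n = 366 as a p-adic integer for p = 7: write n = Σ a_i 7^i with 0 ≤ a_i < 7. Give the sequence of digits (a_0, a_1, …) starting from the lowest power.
(a_0, a_1, …) = (2, 3, 0, 1)

Repeated division by 7 gives the digits low-to-high: 366 = 2 + 3·7^1 + 1·7^3. Digit sequence: (2, 3, 0, 1).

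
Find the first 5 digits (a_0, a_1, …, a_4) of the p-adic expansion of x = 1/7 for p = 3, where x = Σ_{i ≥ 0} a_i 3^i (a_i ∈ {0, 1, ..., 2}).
(a_0, …, a_4) = (1, 1, 0, 2, 1)

v_3(1/7) = 0 (numerator and denominator both coprime to 3), so x ∈ ℤ_3^×. Compute digits iteratively via a_i = x_i mod 3, x_{i+1} = (x_i − a_i)/3, with x_0 = x:
  x_0 = 1/7;  a_0 = 1;  x_1 = (x_0 − 1)/3 = -2/7
  x_1 = -2/7;  a_1 = 1;  x_2 = (x_1 − 1)/3 = -3/7
  x_2 = -3/7;  a_2 = 0;  x_3 = (x_2 − 0)/3 = -1/7
  x_3 = -1/7;  a_3 = 2;  x_4 = (x_3 − 2)/3 = -5/7
  x_4 = -5/7;  a_4 = 1;  x_5 = (x_4 − 1)/3 = -4/7
Digits: (1, 1, 0, 2, 1).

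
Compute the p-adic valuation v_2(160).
v_2(160) = 5

v_2(n) is the largest exponent k such that 2^k divides n. Factor out: 160 = 2^5 · 5. (Sign doesn't affect v_p.) So v_2(160) = 5.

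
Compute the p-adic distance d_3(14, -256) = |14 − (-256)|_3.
d_3(14, -256) = 1/27

Step 1 — x − y = 14 − (-256) = 270. Step 2 — v_3(270) = 3 (factor: 270 = (3^3 · 10); the sign does not affect v_p). Step 3 — |x − y|_3 = 3^{-3} = 1/27.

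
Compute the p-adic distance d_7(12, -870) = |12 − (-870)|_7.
d_7(12, -870) = 1/49

Step 1 — x − y = 12 − (-870) = 882. Step 2 — v_7(882) = 2 (factor: 882 = (7^2 · 18); the sign does not affect v_p). Step 3 — |x − y|_7 = 7^{-2} = 1/49.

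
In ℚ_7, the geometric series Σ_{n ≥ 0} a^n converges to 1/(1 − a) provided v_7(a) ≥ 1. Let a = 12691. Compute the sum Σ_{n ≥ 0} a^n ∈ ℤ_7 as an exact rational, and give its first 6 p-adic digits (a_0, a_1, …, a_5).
Σ a^n = 1/(1 − a) = -1/12690;  first 6 digits = (1, 0, 0, 2, 5, 0)

v_7(a) = 3 ≥ 1, so the series converges in ℤ_7 to 1/(1 − a) = 1/(1 − 12691) = -1/12690. Expand this rational in ℤ_7: compute digits iteratively via d_i = x_i mod 7, x_{i+1} = (x_i − d_i)/7. The first 6 digits are (1, 0, 0, 2, 5, 0).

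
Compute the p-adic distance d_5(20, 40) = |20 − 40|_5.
d_5(20, 40) = 1/5

Step 1 — x − y = 20 − 40 = -20. Step 2 — v_5(-20) = 1 (factor: -20 = −(5^1 · 4); the sign does not affect v_p). Step 3 — |x − y|_5 = 5^{-1} = 1/5.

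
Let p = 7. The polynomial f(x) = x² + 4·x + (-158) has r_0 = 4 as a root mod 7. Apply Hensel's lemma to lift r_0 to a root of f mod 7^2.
r_1 = 39 (mod 49)

Hensel: r_{i+1} = r_i − f(r_i)·(f′(r_i))^{-1} mod 7^{i+2}, f′(x) = 2x + 4. Iterate:
  r_0 = 4 (mod 7)
  r_1 = 39 (mod 49)
Final: r = 39 satisfies f(r) ≡ 0 mod 7^2.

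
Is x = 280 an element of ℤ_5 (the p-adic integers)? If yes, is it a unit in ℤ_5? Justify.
x ∈ ℤ_5 but not a unit; v_5(x) = 1 > 0

ℤ_5 = {x ∈ ℚ_5 : v_5(x) ≥ 0} and ℤ_5^× = {x ∈ ℤ_5 : v_5(x) = 0}. Here v_5(280) = v_5(num) − v_5(den) = 1; compare against these criteria.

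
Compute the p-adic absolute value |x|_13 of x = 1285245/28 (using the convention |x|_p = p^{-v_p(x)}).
|1285245/28|_13 = 1/28561

Step 1 — compute v_13(x) by factoring powers of 13 out of the numerator and denominator: v_13(1285245/28) = 4. Step 2 — apply |x|_p = p^{-v_p(x)} = 13^{-4} = 1/28561.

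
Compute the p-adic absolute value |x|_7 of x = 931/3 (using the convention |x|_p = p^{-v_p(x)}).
|931/3|_7 = 1/49

Step 1 — compute v_7(x) by factoring powers of 7 out of the numerator and denominator: v_7(931/3) = 2. Step 2 — apply |x|_p = p^{-v_p(x)} = 7^{-2} = 1/49.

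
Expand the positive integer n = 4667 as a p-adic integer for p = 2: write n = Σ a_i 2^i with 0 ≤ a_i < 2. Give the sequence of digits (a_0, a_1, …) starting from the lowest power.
(a_0, a_1, …) = (1, 1, 0, 1, 1, 1, 0, 0, 0, 1, 0, 0, 1)

Repeated division by 2 gives the digits low-to-high: 4667 = 1 + 1·2^1 + 1·2^3 + 1·2^4 + 1·2^5 + 1·2^9 + 1·2^12. Digit sequence: (1, 1, 0, 1, 1, 1, 0, 0, 0, 1, 0, 0, 1).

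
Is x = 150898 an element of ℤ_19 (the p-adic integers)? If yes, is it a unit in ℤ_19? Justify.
x ∈ ℤ_19 but not a unit; v_19(x) = 3 > 0

ℤ_19 = {x ∈ ℚ_19 : v_19(x) ≥ 0} and ℤ_19^× = {x ∈ ℤ_19 : v_19(x) = 0}. Here v_19(150898) = v_19(num) − v_19(den) = 3; compare against these criteria.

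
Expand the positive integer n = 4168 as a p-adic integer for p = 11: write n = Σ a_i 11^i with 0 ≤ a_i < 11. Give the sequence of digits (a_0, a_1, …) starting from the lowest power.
(a_0, a_1, …) = (10, 4, 1, 3)

Repeated division by 11 gives the digits low-to-high: 4168 = 10 + 4·11^1 + 1·11^2 + 3·11^3. Digit sequence: (10, 4, 1, 3).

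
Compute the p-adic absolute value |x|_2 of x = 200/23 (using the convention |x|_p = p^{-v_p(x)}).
|200/23|_2 = 1/8

Step 1 — compute v_2(x) by factoring powers of 2 out of the numerator and denominator: v_2(200/23) = 3. Step 2 — apply |x|_p = p^{-v_p(x)} = 2^{-3} = 1/8.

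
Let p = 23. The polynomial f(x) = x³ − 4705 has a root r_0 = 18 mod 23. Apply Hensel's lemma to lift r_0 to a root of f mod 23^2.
r_1 = 271 (mod 529)

Hensel: r_{i+1} = r_i − f(r_i)/f′(r_i) mod 23^{i+2}, where f′(x) = 3x². Iterate:
  r_0 = 18 (mod 23)
  r_1 = 271 (mod 529)
Final: r = 271 with f(r) ≡ 0 mod 23^2.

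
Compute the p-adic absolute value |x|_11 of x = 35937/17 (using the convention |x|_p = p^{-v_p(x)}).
|35937/17|_11 = 1/1331

Step 1 — compute v_11(x) by factoring powers of 11 out of the numerator and denominator: v_11(35937/17) = 3. Step 2 — apply |x|_p = p^{-v_p(x)} = 11^{-3} = 1/1331.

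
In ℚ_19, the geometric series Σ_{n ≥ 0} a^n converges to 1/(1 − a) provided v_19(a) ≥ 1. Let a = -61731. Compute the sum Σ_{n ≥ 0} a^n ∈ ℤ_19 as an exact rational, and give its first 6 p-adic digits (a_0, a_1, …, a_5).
Σ a^n = 1/(1 − a) = 1/61732;  first 6 digits = (1, 0, 0, 10, 18, 18)

v_19(a) = 3 ≥ 1, so the series converges in ℤ_19 to 1/(1 − a) = 1/(1 − (-61731)) = 1/61732. Expand this rational in ℤ_19: compute digits iteratively via d_i = x_i mod 19, x_{i+1} = (x_i − d_i)/19. The first 6 digits are (1, 0, 0, 10, 18, 18).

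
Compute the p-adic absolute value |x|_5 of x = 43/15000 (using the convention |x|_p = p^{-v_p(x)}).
|43/15000|_5 = 625

Step 1 — compute v_5(x) by factoring powers of 5 out of the numerator and denominator: v_5(43/15000) = -4. Step 2 — apply |x|_p = p^{-v_p(x)} = 5^{4} = 625.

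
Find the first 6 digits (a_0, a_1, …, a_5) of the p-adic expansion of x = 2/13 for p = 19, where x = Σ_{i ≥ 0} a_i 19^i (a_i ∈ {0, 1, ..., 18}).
(a_0, …, a_5) = (6, 7, 4, 10, 17, 2)

v_19(2/13) = 0 (numerator and denominator both coprime to 19), so x ∈ ℤ_19^×. Compute digits iteratively via a_i = x_i mod 19, x_{i+1} = (x_i − a_i)/19, with x_0 = x:
  x_0 = 2/13;  a_0 = 6;  x_1 = (x_0 − 6)/19 = -4/13
  x_1 = -4/13;  a_1 = 7;  x_2 = (x_1 − 7)/19 = -5/13
  x_2 = -5/13;  a_2 = 4;  x_3 = (x_2 − 4)/19 = -3/13
  x_3 = -3/13;  a_3 = 10;  x_4 = (x_3 − 10)/19 = -7/13
  x_4 = -7/13;  a_4 = 17;  x_5 = (x_4 − 17)/19 = -12/13
  x_5 = -12/13;  a_5 = 2;  x_6 = (x_5 − 2)/19 = -2/13
Digits: (6, 7, 4, 10, 17, 2).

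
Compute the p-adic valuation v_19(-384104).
v_19(-384104) = 3

v_19(n) is the largest exponent k such that 19^k divides n. Factor out: -384104 = -19^3 · 56. (Sign doesn't affect v_p.) So v_19(-384104) = 3.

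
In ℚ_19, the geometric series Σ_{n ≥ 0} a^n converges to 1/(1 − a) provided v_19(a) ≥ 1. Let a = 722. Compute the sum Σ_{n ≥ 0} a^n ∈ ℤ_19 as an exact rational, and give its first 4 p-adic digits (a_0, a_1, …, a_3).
Σ a^n = 1/(1 − a) = -1/721;  first 4 digits = (1, 0, 2, 0)

v_19(a) = 2 ≥ 1, so the series converges in ℤ_19 to 1/(1 − a) = 1/(1 − 722) = -1/721. Expand this rational in ℤ_19: compute digits iteratively via d_i = x_i mod 19, x_{i+1} = (x_i − d_i)/19. The first 4 digits are (1, 0, 2, 0).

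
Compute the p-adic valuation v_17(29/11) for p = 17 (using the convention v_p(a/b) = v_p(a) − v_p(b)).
v_17(29/11) = 0

Factor powers of 17 from the numerator and denominator of the reduced fraction: 29 = 17^0 · 29 and 11 = 17^0 · 11. Apply v_p(a/b) = v_p(a) − v_p(b): v_17(29/11) = 0 − 0 = 0.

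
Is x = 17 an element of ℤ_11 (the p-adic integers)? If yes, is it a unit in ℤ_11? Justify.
x ∈ ℤ_11^× (unit); v_11(x) = 0

ℤ_11 = {x ∈ ℚ_11 : v_11(x) ≥ 0} and ℤ_11^× = {x ∈ ℤ_11 : v_11(x) = 0}. Here v_11(17) = v_11(num) − v_11(den) = 0; compare against these criteria.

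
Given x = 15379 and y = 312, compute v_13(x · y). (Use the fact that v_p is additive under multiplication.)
v_13(4798248) = 4

v_p(x) = 3 (factor: 15379 = 13^3 · 7); v_p(y) = 1 (factor: 312 = 13^1 · 24). Additivity: v_p(xy) = v_p(x) + v_p(y) = 3 + 1 = 4. (Direct check: xy = 4798248 = 13^4 · (168).)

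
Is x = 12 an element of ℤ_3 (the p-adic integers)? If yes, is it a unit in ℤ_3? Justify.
x ∈ ℤ_3 but not a unit; v_3(x) = 1 > 0

ℤ_3 = {x ∈ ℚ_3 : v_3(x) ≥ 0} and ℤ_3^× = {x ∈ ℤ_3 : v_3(x) = 0}. Here v_3(12) = v_3(num) − v_3(den) = 1; compare against these criteria.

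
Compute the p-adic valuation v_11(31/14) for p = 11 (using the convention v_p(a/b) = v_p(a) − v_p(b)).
v_11(31/14) = 0

Factor powers of 11 from the numerator and denominator of the reduced fraction: 31 = 11^0 · 31 and 14 = 11^0 · 14. Apply v_p(a/b) = v_p(a) − v_p(b): v_11(31/14) = 0 − 0 = 0.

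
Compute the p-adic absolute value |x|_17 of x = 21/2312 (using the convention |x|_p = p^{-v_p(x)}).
|21/2312|_17 = 289

Step 1 — compute v_17(x) by factoring powers of 17 out of the numerator and denominator: v_17(21/2312) = -2. Step 2 — apply |x|_p = p^{-v_p(x)} = 17^{2} = 289.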